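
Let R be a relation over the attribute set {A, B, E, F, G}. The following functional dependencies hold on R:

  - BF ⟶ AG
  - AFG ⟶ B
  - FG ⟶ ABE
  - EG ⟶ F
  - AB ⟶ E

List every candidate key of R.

BF, EG, FG, ABG

{B, F}⁺: BF→AG adds A, G; FG→ABE adds E → {A, B, E, F, G}. Minimal: {F}⁺ = {F}; {B}⁺ = {B} — none reach the full schema.
{E, G}⁺: EG→F adds F; FG→ABE adds A, B → {A, B, E, F, G}. Minimal: {G}⁺ = {G}; {E}⁺ = {E} — none reach the full schema.
{F, G}⁺: FG→ABE adds A, B, E → {A, B, E, F, G}. Minimal: {G}⁺ = {G}; {F}⁺ = {F} — none reach the full schema.
{A, B, G}⁺: AB→E adds E; EG→F adds F → {A, B, E, F, G}. Minimal: {B, G}⁺ = {B, G}; {A, G}⁺ = {A, G}; {A, B}⁺ = {A, B, E} — none reach the full schema.
Any other superkey contains one of these as a subset, so there are no further candidate keys.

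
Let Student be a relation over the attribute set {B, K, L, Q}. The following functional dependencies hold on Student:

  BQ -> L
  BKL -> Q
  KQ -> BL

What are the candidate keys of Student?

KQ; BKL

Attribute K never appears on the right-hand side of any dependency, so K must belong to every candidate key.
{K}⁺ = {K}, which is not all of the schema, so we must add further attributes.
{K, Q}⁺: KQ→BL adds B, L → {B, K, L, Q}. Minimal: {Q}⁺ = {Q}; {K}⁺ = {K} — none reach the full schema.
{B, K, L}⁺: BKL→Q adds Q → {B, K, L, Q}. Minimal: {K, L}⁺ = {K, L}; {B, L}⁺ = {B, L}; {B, K}⁺ = {B, K} — none reach the full schema.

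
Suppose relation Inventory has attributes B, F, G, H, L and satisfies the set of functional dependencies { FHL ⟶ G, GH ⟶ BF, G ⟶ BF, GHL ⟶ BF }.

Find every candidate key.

Attributes H, L never appear on any right-hand side, so every candidate key must contain {H, L}.
{H, L}⁺ = {H, L}, which is not all of the schema, so we must add further attributes.
{F, H, L}⁺: FHL→G adds G; GH→BF adds B → {B, F, G, H, L}. Minimal: {H, L}⁺ = {H, L}; {F, L}⁺ = {F, L}; {F, H}⁺ = {F, H} — none reach the full schema.
{G, H, L}⁺: GH→BF adds B, F → {B, F, G, H, L}. Minimal: {H, L}⁺ = {H, L}; {G, L}⁺ = {B, F, G, L}; {G, H}⁺ = {B, F, G, H} — none reach the full schema.
Any other superkey contains one of these as a subset, so there are no further candidate keys.

(F, H, L); (G, H, L)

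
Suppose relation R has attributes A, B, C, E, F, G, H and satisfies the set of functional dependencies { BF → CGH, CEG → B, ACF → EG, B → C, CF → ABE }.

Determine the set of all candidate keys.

(B, F), (C, F)

Attribute F never appears on the right-hand side of any dependency, so F must belong to every candidate key.
{F}⁺ = {F}, which is not all of the schema, so we must add further attributes.
{B, F}⁺: BF→CGH adds C, G, H; CF→ABE adds A, E → {A, B, C, E, F, G, H}. Minimal: {F}⁺ = {F}; {B}⁺ = {B, C} — none reach the full schema.
{C, F}⁺: CF→ABE adds A, B, E; BF→CGH adds G, H → {A, B, C, E, F, G, H}. Minimal: {F}⁺ = {F}; {C}⁺ = {C} — none reach the full schema.
Any other superkey contains one of these as a subset, so there are no further candidate keys.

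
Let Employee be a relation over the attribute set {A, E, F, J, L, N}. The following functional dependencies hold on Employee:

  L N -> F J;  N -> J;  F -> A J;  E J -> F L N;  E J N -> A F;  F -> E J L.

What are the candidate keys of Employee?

{F}; {E, J}; {E, N}; {L, N}

{F}⁺: F→AJ adds A, J; F→EJL adds E, L; EJ→FLN adds N → {A, E, F, J, L, N}.
{E, J}⁺: EJ→FLN adds F, L, N; EJN→AF adds A → {A, E, F, J, L, N}. Minimal: {J}⁺ = {J}; {E}⁺ = {E} — none reach the full schema.
{E, N}⁺: N→J adds J; EJ→FLN adds F, L; EJN→AF adds A → {A, E, F, J, L, N}. Minimal: {N}⁺ = {J, N}; {E}⁺ = {E} — none reach the full schema.
{L, N}⁺: LN→FJ adds F, J; F→AJ adds A; F→EJL adds E → {A, E, F, J, L, N}. Minimal: {N}⁺ = {J, N}; {L}⁺ = {L} — none reach the full schema.
Any other superkey contains one of these as a subset, so there are no further candidate keys.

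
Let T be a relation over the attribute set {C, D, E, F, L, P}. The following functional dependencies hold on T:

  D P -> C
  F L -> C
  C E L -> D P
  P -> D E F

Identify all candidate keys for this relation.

(L, P), (C, E, L), (E, F, L)

Attribute L never appears on the right-hand side of any dependency, so L must belong to every candidate key.
{L}⁺ = {L}, which is not all of the schema, so we must add further attributes.
{L, P}⁺: P→DEF adds D, E, F; DP→C adds C → {C, D, E, F, L, P}. Minimal: {P}⁺ = {C, D, E, F, P}; {L}⁺ = {L} — none reach the full schema.
{C, E, L}⁺: CEL→DP adds D, P; P→DEF adds F → {C, D, E, F, L, P}. Minimal: {E, L}⁺ = {E, L}; {C, L}⁺ = {C, L}; {C, E}⁺ = {C, E} — none reach the full schema.
{E, F, L}⁺: FL→C adds C; CEL→DP adds D, P → {C, D, E, F, L, P}. Minimal: {F, L}⁺ = {C, F, L}; {E, L}⁺ = {E, L}; {E, F}⁺ = {E, F} — none reach the full schema.
Any other superkey contains one of these as a subset, so there are no further candidate keys.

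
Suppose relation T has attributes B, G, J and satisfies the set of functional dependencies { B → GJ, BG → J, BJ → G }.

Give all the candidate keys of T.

Attribute B never appears on the right-hand side of any dependency, so B must belong to every candidate key.
{B}⁺ = {B, G, J}, which is all of the schema, so {B} is the only candidate key.

B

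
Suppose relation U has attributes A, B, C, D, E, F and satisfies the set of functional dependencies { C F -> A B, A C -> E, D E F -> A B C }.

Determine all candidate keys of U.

CDF; DEF

{C, D, F}⁺: CF→AB adds A, B; AC→E adds E → {A, B, C, D, E, F}. Minimal: {D, F}⁺ = {D, F}; {C, F}⁺ = {A, B, C, E, F}; {C, D}⁺ = {C, D} — none reach the full schema.
{D, E, F}⁺: DEF→ABC adds A, B, C → {A, B, C, D, E, F}. Minimal: {E, F}⁺ = {E, F}; {D, F}⁺ = {D, F}; {D, E}⁺ = {D, E} — none reach the full schema.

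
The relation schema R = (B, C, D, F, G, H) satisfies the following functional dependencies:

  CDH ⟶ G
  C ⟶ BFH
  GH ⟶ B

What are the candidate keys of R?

(C, D)

Attributes C, D never appear on any right-hand side, so every candidate key must contain {C, D}.
{C, D}⁺ = {B, C, D, F, G, H}, which is all of the schema, so {C, D} is the only candidate key.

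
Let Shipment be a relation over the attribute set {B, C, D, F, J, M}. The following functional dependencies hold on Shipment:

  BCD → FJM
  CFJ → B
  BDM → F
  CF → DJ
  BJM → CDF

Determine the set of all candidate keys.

{C, F}, {B, C, D}, {B, J, M}

{C, F}⁺: CF→DJ adds D, J; CFJ→B adds B; BCD→FJM adds M → {B, C, D, F, J, M}.
{B, C, D}⁺: BCD→FJM adds F, J, M → {B, C, D, F, J, M}.
{B, J, M}⁺: BJM→CDF adds C, D, F → {B, C, D, F, J, M}.
Any other superkey contains one of these as a subset, so there are no further candidate keys.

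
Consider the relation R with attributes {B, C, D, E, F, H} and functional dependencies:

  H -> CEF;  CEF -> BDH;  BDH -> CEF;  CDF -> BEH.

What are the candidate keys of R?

{H}⁺: H→CEF adds C, E, F; CEF→BDH adds B, D → {B, C, D, E, F, H}.
{C, D, F}⁺: CDF→BEH adds B, E, H → {B, C, D, E, F, H}.
{C, E, F}⁺: CEF→BDH adds B, D, H → {B, C, D, E, F, H}.
Any other superkey contains one of these as a subset, so there are no further candidate keys.

(H), (C, D, F), (C, E, F)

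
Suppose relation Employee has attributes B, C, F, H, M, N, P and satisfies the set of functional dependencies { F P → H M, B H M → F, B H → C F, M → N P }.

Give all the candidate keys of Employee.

BFM, BFP, BHM, BHP

Attribute B never appears on the right-hand side of any dependency, so B must belong to every candidate key.
{B}⁺ = {B}, which is not all of the schema, so we must add further attributes.
{B, F, M}⁺: M→NP adds N, P; FP→HM adds H; BH→CF adds C → {B, C, F, H, M, N, P}. Minimal: {F, M}⁺ = {F, H, M, N, P}; {B, M}⁺ = {B, M, N, P}; {B, F}⁺ = {B, F} — none reach the full schema.
{B, F, P}⁺: FP→HM adds H, M; BH→CF adds C; M→NP adds N → {B, C, F, H, M, N, P}. Minimal: {F, P}⁺ = {F, H, M, N, P}; {B, P}⁺ = {B, P}; {B, F}⁺ = {B, F} — none reach the full schema.
{B, H, M}⁺: BHM→F adds F; BH→CF adds C; M→NP adds N, P → {B, C, F, H, M, N, P}. Minimal: {H, M}⁺ = {H, M, N, P}; {B, M}⁺ = {B, M, N, P}; {B, H}⁺ = {B, C, F, H} — none reach the full schema.
{B, H, P}⁺: BH→CF adds C, F; FP→HM adds M; M→NP adds N → {B, C, F, H, M, N, P}. Minimal: {H, P}⁺ = {H, P}; {B, P}⁺ = {B, P}; {B, H}⁺ = {B, C, F, H} — none reach the full schema.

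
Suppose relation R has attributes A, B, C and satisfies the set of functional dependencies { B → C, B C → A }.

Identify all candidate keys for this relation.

{B}

Attribute B never appears on the right-hand side of any dependency, so B must belong to every candidate key.
{B}⁺ = {A, B, C}, which is all of the schema, so {B} is the only candidate key.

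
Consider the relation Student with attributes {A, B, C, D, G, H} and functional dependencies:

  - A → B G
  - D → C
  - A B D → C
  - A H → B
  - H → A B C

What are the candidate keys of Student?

{D, H}

Attributes D, H never appear on any right-hand side, so every candidate key must contain {D, H}.
{D, H}⁺ = {A, B, C, D, G, H}, which is all of the schema, so {D, H} is the only candidate key.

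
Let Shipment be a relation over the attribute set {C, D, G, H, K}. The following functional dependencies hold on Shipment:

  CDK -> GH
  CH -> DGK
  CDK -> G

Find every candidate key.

{C, H}⁺: CH→DGK adds D, G, K → {C, D, G, H, K}. Minimal: {H}⁺ = {H}; {C}⁺ = {C} — none reach the full schema.
{C, D, K}⁺: CDK→GH adds G, H → {C, D, G, H, K}. Minimal: {D, K}⁺ = {D, K}; {C, K}⁺ = {C, K}; {C, D}⁺ = {C, D} — none reach the full schema.

(C, H); (C, D, K)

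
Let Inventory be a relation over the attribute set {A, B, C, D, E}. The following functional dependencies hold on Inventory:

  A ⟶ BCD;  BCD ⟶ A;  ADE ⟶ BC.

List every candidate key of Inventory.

AE, BCDE

Attribute E never appears on the right-hand side of any dependency, so E must belong to every candidate key.
{E}⁺ = {E}, which is not all of the schema, so we must add further attributes.
{A, E}⁺: A→BCD adds B, C, D → {A, B, C, D, E}. Minimal: {E}⁺ = {E}; {A}⁺ = {A, B, C, D} — none reach the full schema.
{B, C, D, E}⁺: BCD→A adds A → {A, B, C, D, E}. Minimal: {C, D, E}⁺ = {C, D, E}; {B, D, E}⁺ = {B, D, E}; {B, C, E}⁺ = {B, C, E}; … — none reach the full schema.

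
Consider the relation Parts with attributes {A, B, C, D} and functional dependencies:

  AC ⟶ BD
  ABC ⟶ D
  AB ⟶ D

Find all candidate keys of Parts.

(A, C)

Attributes A, C never appear on any right-hand side, so every candidate key must contain {A, C}.
{A, C}⁺ = {A, B, C, D}, which is all of the schema, so {A, C} is the only candidate key.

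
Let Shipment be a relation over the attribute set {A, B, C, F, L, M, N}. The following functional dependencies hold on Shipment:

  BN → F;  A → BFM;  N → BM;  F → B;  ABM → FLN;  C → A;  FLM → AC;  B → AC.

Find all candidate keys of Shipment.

(A), (B), (C), (F), (N)

{A}⁺: A→BFM adds B, F, M; ABM→FLN adds L, N; FLM→AC adds C → {A, B, C, F, L, M, N}.
{B}⁺: B→AC adds A, C; A→BFM adds F, M; ABM→FLN adds L, N → {A, B, C, F, L, M, N}.
{C}⁺: C→A adds A; A→BFM adds B, F, M; ABM→FLN adds L, N → {A, B, C, F, L, M, N}.
{F}⁺: F→B adds B; B→AC adds A, C; A→BFM adds M; ABM→FLN adds L, N → {A, B, C, F, L, M, N}.
{N}⁺: N→BM adds B, M; B→AC adds A, C; BN→F adds F; ABM→FLN adds L → {A, B, C, F, L, M, N}.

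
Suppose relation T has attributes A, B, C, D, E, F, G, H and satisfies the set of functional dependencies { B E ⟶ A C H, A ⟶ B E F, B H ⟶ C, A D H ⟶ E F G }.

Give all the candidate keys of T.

Attribute D never appears on the right-hand side of any dependency, so D must belong to every candidate key.
{D}⁺ = {D}, which is not all of the schema, so we must add further attributes.
{A, D}⁺: A→BEF adds B, E, F; BE→ACH adds C, H; ADH→EFG adds G → {A, B, C, D, E, F, G, H}. Minimal: {D}⁺ = {D}; {A}⁺ = {A, B, C, E, F, H} — none reach the full schema.
{B, D, E}⁺: BE→ACH adds A, C, H; A→BEF adds F; ADH→EFG adds G → {A, B, C, D, E, F, G, H}. Minimal: {D, E}⁺ = {D, E}; {B, E}⁺ = {A, B, C, E, F, H}; {B, D}⁺ = {B, D} — none reach the full schema.

{A, D}, {B, D, E}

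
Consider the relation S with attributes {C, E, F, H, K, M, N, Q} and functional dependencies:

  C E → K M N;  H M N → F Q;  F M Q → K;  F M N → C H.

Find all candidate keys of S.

(C, E, F), (C, E, H), (E, F, M, N), (E, H, M, N)

Attribute E never appears on the right-hand side of any dependency, so E must belong to every candidate key.
{E}⁺ = {E}, which is not all of the schema, so we must add further attributes.
{C, E, F}⁺: CE→KMN adds K, M, N; FMN→CH adds H; HMN→FQ adds Q → {C, E, F, H, K, M, N, Q}. Minimal: {E, F}⁺ = {E, F}; {C, F}⁺ = {C, F}; {C, E}⁺ = {C, E, K, M, N} — none reach the full schema.
{C, E, H}⁺: CE→KMN adds K, M, N; HMN→FQ adds F, Q → {C, E, F, H, K, M, N, Q}. Minimal: {E, H}⁺ = {E, H}; {C, H}⁺ = {C, H}; {C, E}⁺ = {C, E, K, M, N} — none reach the full schema.
{E, F, M, N}⁺: FMN→CH adds C, H; CE→KMN adds K; HMN→FQ adds Q → {C, E, F, H, K, M, N, Q}. Minimal: {F, M, N}⁺ = {C, F, H, K, M, N, Q}; {E, M, N}⁺ = {E, M, N}; {E, F, N}⁺ = {E, F, N}; … — none reach the full schema.
{E, H, M, N}⁺: HMN→FQ adds F, Q; FMQ→K adds K; FMN→CH adds C → {C, E, F, H, K, M, N, Q}. Minimal: {H, M, N}⁺ = {C, F, H, K, M, N, Q}; {E, M, N}⁺ = {E, M, N}; {E, H, N}⁺ = {E, H, N}; … — none reach the full schema.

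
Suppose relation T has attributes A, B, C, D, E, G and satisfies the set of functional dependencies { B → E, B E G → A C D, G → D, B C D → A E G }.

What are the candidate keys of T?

{B, G}, {B, C, D}

Attribute B never appears on the right-hand side of any dependency, so B must belong to every candidate key.
{B}⁺ = {B, E}, which is not all of the schema, so we must add further attributes.
{B, G}⁺: B→E adds E; BEG→ACD adds A, C, D → {A, B, C, D, E, G}.
{B, C, D}⁺: B→E adds E; BCD→AEG adds A, G → {A, B, C, D, E, G}.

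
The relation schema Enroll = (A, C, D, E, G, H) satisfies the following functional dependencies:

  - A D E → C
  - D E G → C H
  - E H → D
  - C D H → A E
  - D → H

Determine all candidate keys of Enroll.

Attribute G never appears on the right-hand side of any dependency, so G must belong to every candidate key.
{G}⁺ = {G}, which is not all of the schema, so we must add further attributes.
{C, D, G}⁺: D→H adds H; CDH→AE adds A, E → {A, C, D, E, G, H}. Minimal: {D, G}⁺ = {D, G, H}; {C, G}⁺ = {C, G}; {C, D}⁺ = {A, C, D, E, H} — none reach the full schema.
{D, E, G}⁺: DEG→CH adds C, H; CDH→AE adds A → {A, C, D, E, G, H}. Minimal: {E, G}⁺ = {E, G}; {D, G}⁺ = {D, G, H}; {D, E}⁺ = {D, E, H} — none reach the full schema.
{E, G, H}⁺: EH→D adds D; DEG→CH adds C; CDH→AE adds A → {A, C, D, E, G, H}. Minimal: {G, H}⁺ = {G, H}; {E, H}⁺ = {D, E, H}; {E, G}⁺ = {E, G} — none reach the full schema.

CDG, DEG, EGH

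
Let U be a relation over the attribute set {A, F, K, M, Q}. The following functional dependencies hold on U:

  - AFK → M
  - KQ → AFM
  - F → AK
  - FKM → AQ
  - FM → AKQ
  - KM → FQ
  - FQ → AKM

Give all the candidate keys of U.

{F}⁺: F→AK adds A, K; AFK→M adds M; FKM→AQ adds Q → {A, F, K, M, Q}.
{K, M}⁺: KM→FQ adds F, Q; FQ→AKM adds A → {A, F, K, M, Q}. Minimal: {M}⁺ = {M}; {K}⁺ = {K} — none reach the full schema.
{K, Q}⁺: KQ→AFM adds A, F, M → {A, F, K, M, Q}. Minimal: {Q}⁺ = {Q}; {K}⁺ = {K} — none reach the full schema.
Any other superkey contains one of these as a subset, so there are no further candidate keys.

{F}; {K, M}; {K, Q}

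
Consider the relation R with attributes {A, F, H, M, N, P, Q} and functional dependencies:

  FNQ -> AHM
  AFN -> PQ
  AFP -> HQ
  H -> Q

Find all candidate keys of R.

Attributes F, N never appear on any right-hand side, so every candidate key must contain {F, N}.
{F, N}⁺ = {F, N}, which is not all of the schema, so we must add further attributes.
{A, F, N}⁺: AFN→PQ adds P, Q; AFP→HQ adds H; FNQ→AHM adds M → {A, F, H, M, N, P, Q}. Minimal: {F, N}⁺ = {F, N}; {A, N}⁺ = {A, N}; {A, F}⁺ = {A, F} — none reach the full schema.
{F, H, N}⁺: H→Q adds Q; FNQ→AHM adds A, M; AFN→PQ adds P → {A, F, H, M, N, P, Q}. Minimal: {H, N}⁺ = {H, N, Q}; {F, N}⁺ = {F, N}; {F, H}⁺ = {F, H, Q} — none reach the full schema.
{F, N, Q}⁺: FNQ→AHM adds A, H, M; AFN→PQ adds P → {A, F, H, M, N, P, Q}. Minimal: {N, Q}⁺ = {N, Q}; {F, Q}⁺ = {F, Q}; {F, N}⁺ = {F, N} — none reach the full schema.

(A, F, N), (F, H, N), (F, N, Q)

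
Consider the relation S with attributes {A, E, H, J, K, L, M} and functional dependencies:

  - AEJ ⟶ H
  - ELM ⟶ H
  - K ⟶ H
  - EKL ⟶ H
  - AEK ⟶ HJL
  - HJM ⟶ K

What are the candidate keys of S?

AEJM; AEKM

Attributes A, E, M never appear on any right-hand side, so every candidate key must contain {A, E, M}.
{A, E, M}⁺ = {A, E, M}, which is not all of the schema, so we must add further attributes.
{A, E, J, M}⁺: AEJ→H adds H; HJM→K adds K; AEK→HJL adds L → {A, E, H, J, K, L, M}.
{A, E, K, M}⁺: K→H adds H; AEK→HJL adds J, L → {A, E, H, J, K, L, M}.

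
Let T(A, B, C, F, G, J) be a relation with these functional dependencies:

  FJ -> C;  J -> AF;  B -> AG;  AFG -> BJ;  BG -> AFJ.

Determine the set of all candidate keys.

(B), (G, J), (A, F, G)

{B}⁺: B→AG adds A, G; BG→AFJ adds F, J; FJ→C adds C → {A, B, C, F, G, J}.
{G, J}⁺: J→AF adds A, F; AFG→BJ adds B; FJ→C adds C → {A, B, C, F, G, J}. Minimal: {J}⁺ = {A, C, F, J}; {G}⁺ = {G} — none reach the full schema.
{A, F, G}⁺: AFG→BJ adds B, J; FJ→C adds C → {A, B, C, F, G, J}. Minimal: {F, G}⁺ = {F, G}; {A, G}⁺ = {A, G}; {A, F}⁺ = {A, F} — none reach the full schema.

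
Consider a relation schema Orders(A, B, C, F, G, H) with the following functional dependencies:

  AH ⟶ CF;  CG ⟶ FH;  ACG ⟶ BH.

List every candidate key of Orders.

{A, C, G}; {A, G, H}

Attributes A, G never appear on any right-hand side, so every candidate key must contain {A, G}.
{A, G}⁺ = {A, G}, which is not all of the schema, so we must add further attributes.
{A, C, G}⁺: CG→FH adds F, H; ACG→BH adds B → {A, B, C, F, G, H}. Minimal: {C, G}⁺ = {C, F, G, H}; {A, G}⁺ = {A, G}; {A, C}⁺ = {A, C} — none reach the full schema.
{A, G, H}⁺: AH→CF adds C, F; ACG→BH adds B → {A, B, C, F, G, H}. Minimal: {G, H}⁺ = {G, H}; {A, H}⁺ = {A, C, F, H}; {A, G}⁺ = {A, G} — none reach the full schema.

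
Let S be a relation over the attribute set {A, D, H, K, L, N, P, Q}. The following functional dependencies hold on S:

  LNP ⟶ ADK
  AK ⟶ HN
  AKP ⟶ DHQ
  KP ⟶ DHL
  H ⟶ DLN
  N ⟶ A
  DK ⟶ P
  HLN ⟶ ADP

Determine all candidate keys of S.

(H), (A, K), (D, K), (K, N), (K, P), (L, N, P)

{H}⁺: H→DLN adds D, L, N; N→A adds A; HLN→ADP adds P; LNP→ADK adds K; AKP→DHQ adds Q → {A, D, H, K, L, N, P, Q}.
{A, K}⁺: AK→HN adds H, N; H→DLN adds D, L; DK→P adds P; AKP→DHQ adds Q → {A, D, H, K, L, N, P, Q}. Minimal: {K}⁺ = {K}; {A}⁺ = {A} — none reach the full schema.
{D, K}⁺: DK→P adds P; KP→DHL adds H, L; H→DLN adds N; N→A adds A; AKP→DHQ adds Q → {A, D, H, K, L, N, P, Q}. Minimal: {K}⁺ = {K}; {D}⁺ = {D} — none reach the full schema.
{K, N}⁺: N→A adds A; AK→HN adds H; H→DLN adds D, L; DK→P adds P; AKP→DHQ adds Q → {A, D, H, K, L, N, P, Q}. Minimal: {N}⁺ = {A, N}; {K}⁺ = {K} — none reach the full schema.
{K, P}⁺: KP→DHL adds D, H, L; H→DLN adds N; N→A adds A; AKP→DHQ adds Q → {A, D, H, K, L, N, P, Q}. Minimal: {P}⁺ = {P}; {K}⁺ = {K} — none reach the full schema.
{L, N, P}⁺: LNP→ADK adds A, D, K; AK→HN adds H; AKP→DHQ adds Q → {A, D, H, K, L, N, P, Q}. Minimal: {N, P}⁺ = {A, N, P}; {L, P}⁺ = {L, P}; {L, N}⁺ = {A, L, N} — none reach the full schema.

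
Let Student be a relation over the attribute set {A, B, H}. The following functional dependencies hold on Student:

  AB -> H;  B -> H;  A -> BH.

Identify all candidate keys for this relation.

{A}⁺: A→BH adds B, H → {A, B, H}.
No other minimal superkey exists.

{A}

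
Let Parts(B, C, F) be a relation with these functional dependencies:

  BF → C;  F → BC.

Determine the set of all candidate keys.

(F)

Attribute F never appears on the right-hand side of any dependency, so F must belong to every candidate key.
{F}⁺ = {B, C, F}, which is all of the schema, so {F} is the only candidate key.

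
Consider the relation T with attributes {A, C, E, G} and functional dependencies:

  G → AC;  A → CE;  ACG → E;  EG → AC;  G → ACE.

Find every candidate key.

Attribute G never appears on the right-hand side of any dependency, so G must belong to every candidate key.
{G}⁺ = {A, C, E, G}, which is all of the schema, so {G} is the only candidate key.

G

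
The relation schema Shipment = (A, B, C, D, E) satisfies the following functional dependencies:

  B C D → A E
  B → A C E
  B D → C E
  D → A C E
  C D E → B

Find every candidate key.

{D}

Attribute D never appears on the right-hand side of any dependency, so D must belong to every candidate key.
{D}⁺ = {A, B, C, D, E}, which is all of the schema, so {D} is the only candidate key.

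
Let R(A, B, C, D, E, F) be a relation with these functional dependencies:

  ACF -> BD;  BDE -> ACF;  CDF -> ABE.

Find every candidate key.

{A, C, F}, {B, D, E}, {C, D, F}

{A, C, F}⁺: ACF→BD adds B, D; CDF→ABE adds E → {A, B, C, D, E, F}. Minimal: {C, F}⁺ = {C, F}; {A, F}⁺ = {A, F}; {A, C}⁺ = {A, C} — none reach the full schema.
{B, D, E}⁺: BDE→ACF adds A, C, F → {A, B, C, D, E, F}. Minimal: {D, E}⁺ = {D, E}; {B, E}⁺ = {B, E}; {B, D}⁺ = {B, D} — none reach the full schema.
{C, D, F}⁺: CDF→ABE adds A, B, E → {A, B, C, D, E, F}. Minimal: {D, F}⁺ = {D, F}; {C, F}⁺ = {C, F}; {C, D}⁺ = {C, D} — none reach the full schema.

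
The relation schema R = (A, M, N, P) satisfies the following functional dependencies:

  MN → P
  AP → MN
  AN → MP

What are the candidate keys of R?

(A, N), (A, P)

Attribute A never appears on the right-hand side of any dependency, so A must belong to every candidate key.
{A}⁺ = {A}, which is not all of the schema, so we must add further attributes.
{A, N}⁺: AN→MP adds M, P → {A, M, N, P}.
{A, P}⁺: AP→MN adds M, N → {A, M, N, P}.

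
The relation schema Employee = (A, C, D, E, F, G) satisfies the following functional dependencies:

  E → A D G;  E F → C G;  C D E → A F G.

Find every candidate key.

Attribute E never appears on the right-hand side of any dependency, so E must belong to every candidate key.
{E}⁺ = {A, D, E, G}, which is not all of the schema, so we must add further attributes.
{C, E}⁺: E→ADG adds A, D, G; CDE→AFG adds F → {A, C, D, E, F, G}. Minimal: {E}⁺ = {A, D, E, G}; {C}⁺ = {C} — none reach the full schema.
{E, F}⁺: E→ADG adds A, D, G; EF→CG adds C → {A, C, D, E, F, G}. Minimal: {F}⁺ = {F}; {E}⁺ = {A, D, E, G} — none reach the full schema.

{C, E}; {E, F}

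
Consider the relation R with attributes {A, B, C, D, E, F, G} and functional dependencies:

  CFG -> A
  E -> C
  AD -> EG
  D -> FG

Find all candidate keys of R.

ABD, BCD, BDE

Attributes B, D never appear on any right-hand side, so every candidate key must contain {B, D}.
{B, D}⁺ = {B, D, F, G}, which is not all of the schema, so we must add further attributes.
{A, B, D}⁺: AD→EG adds E, G; D→FG adds F; E→C adds C → {A, B, C, D, E, F, G}.
{B, C, D}⁺: D→FG adds F, G; CFG→A adds A; AD→EG adds E → {A, B, C, D, E, F, G}.
{B, D, E}⁺: E→C adds C; D→FG adds F, G; CFG→A adds A → {A, B, C, D, E, F, G}.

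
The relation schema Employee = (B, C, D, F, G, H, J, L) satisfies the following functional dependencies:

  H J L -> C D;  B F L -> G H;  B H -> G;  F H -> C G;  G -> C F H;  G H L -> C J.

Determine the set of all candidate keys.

BFL, BGL, BHL

Attributes B, L never appear on any right-hand side, so every candidate key must contain {B, L}.
{B, L}⁺ = {B, L}, which is not all of the schema, so we must add further attributes.
{B, F, L}⁺: BFL→GH adds G, H; FH→CG adds C; GHL→CJ adds J; HJL→CD adds D → {B, C, D, F, G, H, J, L}.
{B, G, L}⁺: G→CFH adds C, F, H; GHL→CJ adds J; HJL→CD adds D → {B, C, D, F, G, H, J, L}.
{B, H, L}⁺: BH→G adds G; G→CFH adds C, F; GHL→CJ adds J; HJL→CD adds D → {B, C, D, F, G, H, J, L}.
Any other superkey contains one of these as a subset, so there are no further candidate keys.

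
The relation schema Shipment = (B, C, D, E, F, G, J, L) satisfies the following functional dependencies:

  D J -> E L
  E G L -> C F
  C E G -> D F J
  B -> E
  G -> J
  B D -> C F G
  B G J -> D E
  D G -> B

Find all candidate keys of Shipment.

{B, D}⁺: B→E adds E; BD→CFG adds C, F, G; CEG→DFJ adds J; DJ→EL adds L → {B, C, D, E, F, G, J, L}. Minimal: {D}⁺ = {D}; {B}⁺ = {B, E} — none reach the full schema.
{B, G}⁺: B→E adds E; G→J adds J; BGJ→DE adds D; DJ→EL adds L; EGL→CF adds C, F → {B, C, D, E, F, G, J, L}. Minimal: {G}⁺ = {G, J}; {B}⁺ = {B, E} — none reach the full schema.
{D, G}⁺: G→J adds J; DG→B adds B; DJ→EL adds E, L; EGL→CF adds C, F → {B, C, D, E, F, G, J, L}. Minimal: {G}⁺ = {G, J}; {D}⁺ = {D} — none reach the full schema.
{C, E, G}⁺: CEG→DFJ adds D, F, J; DG→B adds B; DJ→EL adds L → {B, C, D, E, F, G, J, L}. Minimal: {E, G}⁺ = {E, G, J}; {C, G}⁺ = {C, G, J}; {C, E}⁺ = {C, E} — none reach the full schema.
{E, G, L}⁺: EGL→CF adds C, F; CEG→DFJ adds D, J; DG→B adds B → {B, C, D, E, F, G, J, L}. Minimal: {G, L}⁺ = {G, J, L}; {E, L}⁺ = {E, L}; {E, G}⁺ = {E, G, J} — none reach the full schema.
Any other superkey contains one of these as a subset, so there are no further candidate keys.

(B, D), (B, G), (D, G), (C, E, G), (E, G, L)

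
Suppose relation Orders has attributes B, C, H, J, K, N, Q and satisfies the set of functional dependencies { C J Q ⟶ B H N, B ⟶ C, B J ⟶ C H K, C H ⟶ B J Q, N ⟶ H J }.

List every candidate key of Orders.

{B, H}⁺: B→C adds C; CH→BJQ adds J, Q; CJQ→BHN adds N; BJ→CHK adds K → {B, C, H, J, K, N, Q}. Minimal: {H}⁺ = {H}; {B}⁺ = {B, C} — none reach the full schema.
{B, J}⁺: B→C adds C; BJ→CHK adds H, K; CH→BJQ adds Q; CJQ→BHN adds N → {B, C, H, J, K, N, Q}. Minimal: {J}⁺ = {J}; {B}⁺ = {B, C} — none reach the full schema.
{B, N}⁺: B→C adds C; N→HJ adds H, J; BJ→CHK adds K; CH→BJQ adds Q → {B, C, H, J, K, N, Q}. Minimal: {N}⁺ = {H, J, N}; {B}⁺ = {B, C} — none reach the full schema.
{C, H}⁺: CH→BJQ adds B, J, Q; CJQ→BHN adds N; BJ→CHK adds K → {B, C, H, J, K, N, Q}. Minimal: {H}⁺ = {H}; {C}⁺ = {C} — none reach the full schema.
{C, N}⁺: N→HJ adds H, J; CH→BJQ adds B, Q; BJ→CHK adds K → {B, C, H, J, K, N, Q}. Minimal: {N}⁺ = {H, J, N}; {C}⁺ = {C} — none reach the full schema.
{C, J, Q}⁺: CJQ→BHN adds B, H, N; BJ→CHK adds K → {B, C, H, J, K, N, Q}. Minimal: {J, Q}⁺ = {J, Q}; {C, Q}⁺ = {C, Q}; {C, J}⁺ = {C, J} — none reach the full schema.

(B, H); (B, J); (B, N); (C, H); (C, N); (C, J, Q)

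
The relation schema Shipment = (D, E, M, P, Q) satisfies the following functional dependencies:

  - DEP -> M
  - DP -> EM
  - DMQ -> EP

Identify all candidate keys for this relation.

{D, M, Q}⁺: DMQ→EP adds E, P → {D, E, M, P, Q}.
{D, P, Q}⁺: DP→EM adds E, M → {D, E, M, P, Q}.

{D, M, Q}, {D, P, Q}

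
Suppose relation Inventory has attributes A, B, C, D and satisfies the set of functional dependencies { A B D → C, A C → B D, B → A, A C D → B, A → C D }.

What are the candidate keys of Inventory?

{A}⁺: A→CD adds C, D; AC→BD adds B → {A, B, C, D}.
{B}⁺: B→A adds A; A→CD adds C, D → {A, B, C, D}.

A, B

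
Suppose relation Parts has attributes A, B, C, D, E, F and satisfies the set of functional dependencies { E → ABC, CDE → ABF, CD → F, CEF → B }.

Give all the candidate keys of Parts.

Attributes D, E never appear on any right-hand side, so every candidate key must contain {D, E}.
{D, E}⁺ = {A, B, C, D, E, F}, which is all of the schema, so {D, E} is the only candidate key.

DE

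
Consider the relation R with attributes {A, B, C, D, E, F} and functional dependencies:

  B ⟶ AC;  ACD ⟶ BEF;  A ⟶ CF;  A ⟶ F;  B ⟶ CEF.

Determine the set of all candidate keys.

{A, D}; {B, D}

Attribute D never appears on the right-hand side of any dependency, so D must belong to every candidate key.
{D}⁺ = {D}, which is not all of the schema, so we must add further attributes.
{A, D}⁺: A→CF adds C, F; ACD→BEF adds B, E → {A, B, C, D, E, F}. Minimal: {D}⁺ = {D}; {A}⁺ = {A, C, F} — none reach the full schema.
{B, D}⁺: B→AC adds A, C; ACD→BEF adds E, F → {A, B, C, D, E, F}. Minimal: {D}⁺ = {D}; {B}⁺ = {A, B, C, E, F} — none reach the full schema.
Any other superkey contains one of these as a subset, so there are no further candidate keys.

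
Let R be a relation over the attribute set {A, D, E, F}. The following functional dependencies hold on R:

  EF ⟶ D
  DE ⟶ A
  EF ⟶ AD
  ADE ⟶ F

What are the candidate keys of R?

(D, E), (E, F)

Attribute E never appears on the right-hand side of any dependency, so E must belong to every candidate key.
{E}⁺ = {E}, which is not all of the schema, so we must add further attributes.
{D, E}⁺: DE→A adds A; ADE→F adds F → {A, D, E, F}. Minimal: {E}⁺ = {E}; {D}⁺ = {D} — none reach the full schema.
{E, F}⁺: EF→D adds D; DE→A adds A → {A, D, E, F}. Minimal: {F}⁺ = {F}; {E}⁺ = {E} — none reach the full schema.
Any other superkey contains one of these as a subset, so there are no further candidate keys.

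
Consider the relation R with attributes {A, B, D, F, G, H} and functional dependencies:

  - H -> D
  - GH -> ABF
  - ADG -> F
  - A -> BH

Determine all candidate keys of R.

Attribute G never appears on the right-hand side of any dependency, so G must belong to every candidate key.
{G}⁺ = {G}, which is not all of the schema, so we must add further attributes.
{A, G}⁺: A→BH adds B, H; H→D adds D; GH→ABF adds F → {A, B, D, F, G, H}. Minimal: {G}⁺ = {G}; {A}⁺ = {A, B, D, H} — none reach the full schema.
{G, H}⁺: H→D adds D; GH→ABF adds A, B, F → {A, B, D, F, G, H}. Minimal: {H}⁺ = {D, H}; {G}⁺ = {G} — none reach the full schema.
Any other superkey contains one of these as a subset, so there are no further candidate keys.

{A, G}, {G, H}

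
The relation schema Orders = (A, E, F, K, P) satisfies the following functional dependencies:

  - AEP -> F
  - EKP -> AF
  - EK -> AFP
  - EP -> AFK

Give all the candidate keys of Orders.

{E, K}, {E, P}

{E, K}⁺: EK→AFP adds A, F, P → {A, E, F, K, P}.
{E, P}⁺: EP→AFK adds A, F, K → {A, E, F, K, P}.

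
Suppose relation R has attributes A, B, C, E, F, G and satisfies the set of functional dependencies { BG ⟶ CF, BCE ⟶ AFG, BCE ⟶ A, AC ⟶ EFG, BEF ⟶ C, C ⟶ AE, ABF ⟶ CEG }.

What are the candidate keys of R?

(B, C), (B, G), (A, B, F), (B, E, F)

Attribute B never appears on the right-hand side of any dependency, so B must belong to every candidate key.
{B}⁺ = {B}, which is not all of the schema, so we must add further attributes.
{B, C}⁺: C→AE adds A, E; BCE→AFG adds F, G → {A, B, C, E, F, G}. Minimal: {C}⁺ = {A, C, E, F, G}; {B}⁺ = {B} — none reach the full schema.
{B, G}⁺: BG→CF adds C, F; C→AE adds A, E → {A, B, C, E, F, G}. Minimal: {G}⁺ = {G}; {B}⁺ = {B} — none reach the full schema.
{A, B, F}⁺: ABF→CEG adds C, E, G → {A, B, C, E, F, G}. Minimal: {B, F}⁺ = {B, F}; {A, F}⁺ = {A, F}; {A, B}⁺ = {A, B} — none reach the full schema.
{B, E, F}⁺: BEF→C adds C; C→AE adds A; ABF→CEG adds G → {A, B, C, E, F, G}. Minimal: {E, F}⁺ = {E, F}; {B, F}⁺ = {B, F}; {B, E}⁺ = {B, E} — none reach the full schema.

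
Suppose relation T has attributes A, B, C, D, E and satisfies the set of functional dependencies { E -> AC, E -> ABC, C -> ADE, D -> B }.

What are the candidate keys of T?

{C}, {E}

{C}⁺: C→ADE adds A, D, E; D→B adds B → {A, B, C, D, E}.
{E}⁺: E→AC adds A, C; E→ABC adds B; C→ADE adds D → {A, B, C, D, E}.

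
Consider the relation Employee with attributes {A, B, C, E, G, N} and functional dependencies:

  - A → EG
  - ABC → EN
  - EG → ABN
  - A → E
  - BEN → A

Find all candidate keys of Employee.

Attribute C never appears on the right-hand side of any dependency, so C must belong to every candidate key.
{C}⁺ = {C}, which is not all of the schema, so we must add further attributes.
{A, C}⁺: A→EG adds E, G; EG→ABN adds B, N → {A, B, C, E, G, N}. Minimal: {C}⁺ = {C}; {A}⁺ = {A, B, E, G, N} — none reach the full schema.
{C, E, G}⁺: EG→ABN adds A, B, N → {A, B, C, E, G, N}. Minimal: {E, G}⁺ = {A, B, E, G, N}; {C, G}⁺ = {C, G}; {C, E}⁺ = {C, E} — none reach the full schema.
{B, C, E, N}⁺: BEN→A adds A; A→EG adds G → {A, B, C, E, G, N}. Minimal: {C, E, N}⁺ = {C, E, N}; {B, E, N}⁺ = {A, B, E, G, N}; {B, C, N}⁺ = {B, C, N}; … — none reach the full schema.
Any other superkey contains one of these as a subset, so there are no further candidate keys.

AC, CEG, BCEN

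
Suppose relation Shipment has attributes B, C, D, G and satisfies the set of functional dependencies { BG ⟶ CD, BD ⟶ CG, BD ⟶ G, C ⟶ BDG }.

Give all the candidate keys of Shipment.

{C}⁺: C→BDG adds B, D, G → {B, C, D, G}.
{B, D}⁺: BD→CG adds C, G → {B, C, D, G}. Minimal: {D}⁺ = {D}; {B}⁺ = {B} — none reach the full schema.
{B, G}⁺: BG→CD adds C, D → {B, C, D, G}. Minimal: {G}⁺ = {G}; {B}⁺ = {B} — none reach the full schema.
Any other superkey contains one of these as a subset, so there are no further candidate keys.

{C}, {B, D}, {B, G}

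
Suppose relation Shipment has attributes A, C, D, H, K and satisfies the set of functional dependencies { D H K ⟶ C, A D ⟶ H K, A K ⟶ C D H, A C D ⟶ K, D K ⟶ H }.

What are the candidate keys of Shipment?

{A, D}; {A, K}

Attribute A never appears on the right-hand side of any dependency, so A must belong to every candidate key.
{A}⁺ = {A}, which is not all of the schema, so we must add further attributes.
{A, D}⁺: AD→HK adds H, K; AK→CDH adds C → {A, C, D, H, K}. Minimal: {D}⁺ = {D}; {A}⁺ = {A} — none reach the full schema.
{A, K}⁺: AK→CDH adds C, D, H → {A, C, D, H, K}. Minimal: {K}⁺ = {K}; {A}⁺ = {A} — none reach the full schema.
Any other superkey contains one of these as a subset, so there are no further candidate keys.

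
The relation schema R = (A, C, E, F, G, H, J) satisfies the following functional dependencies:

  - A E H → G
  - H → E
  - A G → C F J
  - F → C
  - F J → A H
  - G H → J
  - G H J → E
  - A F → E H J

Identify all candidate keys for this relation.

(A, F); (A, G); (A, H); (F, J); (F, G, H)

{A, F}⁺: F→C adds C; AF→EHJ adds E, H, J; AEH→G adds G → {A, C, E, F, G, H, J}. Minimal: {F}⁺ = {C, F}; {A}⁺ = {A} — none reach the full schema.
{A, G}⁺: AG→CFJ adds C, F, J; FJ→AH adds H; GHJ→E adds E → {A, C, E, F, G, H, J}. Minimal: {G}⁺ = {G}; {A}⁺ = {A} — none reach the full schema.
{A, H}⁺: H→E adds E; AEH→G adds G; AG→CFJ adds C, F, J → {A, C, E, F, G, H, J}. Minimal: {H}⁺ = {E, H}; {A}⁺ = {A} — none reach the full schema.
{F, J}⁺: F→C adds C; FJ→AH adds A, H; AF→EHJ adds E; AEH→G adds G → {A, C, E, F, G, H, J}. Minimal: {J}⁺ = {J}; {F}⁺ = {C, F} — none reach the full schema.
{F, G, H}⁺: H→E adds E; F→C adds C; GH→J adds J; FJ→AH adds A → {A, C, E, F, G, H, J}. Minimal: {G, H}⁺ = {E, G, H, J}; {F, H}⁺ = {C, E, F, H}; {F, G}⁺ = {C, F, G} — none reach the full schema.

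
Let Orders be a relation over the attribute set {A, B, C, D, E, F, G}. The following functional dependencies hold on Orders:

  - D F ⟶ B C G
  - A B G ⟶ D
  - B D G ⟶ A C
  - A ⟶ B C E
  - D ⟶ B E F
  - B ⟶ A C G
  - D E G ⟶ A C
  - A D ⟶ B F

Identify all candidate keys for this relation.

{A}, {B}, {D}

{A}⁺: A→BCE adds B, C, E; B→ACG adds G; ABG→D adds D; D→BEF adds F → {A, B, C, D, E, F, G}.
{B}⁺: B→ACG adds A, C, G; ABG→D adds D; A→BCE adds E; D→BEF adds F → {A, B, C, D, E, F, G}.
{D}⁺: D→BEF adds B, E, F; B→ACG adds A, C, G → {A, B, C, D, E, F, G}.
Any other superkey contains one of these as a subset, so there are no further candidate keys.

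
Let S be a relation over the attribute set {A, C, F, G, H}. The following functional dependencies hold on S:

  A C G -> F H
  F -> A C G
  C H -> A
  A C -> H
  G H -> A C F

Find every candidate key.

{F}⁺: F→ACG adds A, C, G; AC→H adds H → {A, C, F, G, H}.
{G, H}⁺: GH→ACF adds A, C, F → {A, C, F, G, H}. Minimal: {H}⁺ = {H}; {G}⁺ = {G} — none reach the full schema.
{A, C, G}⁺: ACG→FH adds F, H → {A, C, F, G, H}. Minimal: {C, G}⁺ = {C, G}; {A, G}⁺ = {A, G}; {A, C}⁺ = {A, C, H} — none reach the full schema.
Any other superkey contains one of these as a subset, so there are no further candidate keys.

{F}, {G, H}, {A, C, G}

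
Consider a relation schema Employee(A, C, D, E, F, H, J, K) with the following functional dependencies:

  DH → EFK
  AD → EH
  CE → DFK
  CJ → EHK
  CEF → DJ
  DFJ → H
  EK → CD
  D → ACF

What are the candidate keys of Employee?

{D}⁺: D→ACF adds A, C, F; AD→EH adds E, H; CE→DFK adds K; CEF→DJ adds J → {A, C, D, E, F, H, J, K}.
{C, E}⁺: CE→DFK adds D, F, K; CEF→DJ adds J; DFJ→H adds H; D→ACF adds A → {A, C, D, E, F, H, J, K}. Minimal: {E}⁺ = {E}; {C}⁺ = {C} — none reach the full schema.
{C, J}⁺: CJ→EHK adds E, H, K; EK→CD adds D; D→ACF adds A, F → {A, C, D, E, F, H, J, K}. Minimal: {J}⁺ = {J}; {C}⁺ = {C} — none reach the full schema.
{E, K}⁺: EK→CD adds C, D; D→ACF adds A, F; AD→EH adds H; CEF→DJ adds J → {A, C, D, E, F, H, J, K}. Minimal: {K}⁺ = {K}; {E}⁺ = {E} — none reach the full schema.
Any other superkey contains one of these as a subset, so there are no further candidate keys.

D, CE, CJ, EK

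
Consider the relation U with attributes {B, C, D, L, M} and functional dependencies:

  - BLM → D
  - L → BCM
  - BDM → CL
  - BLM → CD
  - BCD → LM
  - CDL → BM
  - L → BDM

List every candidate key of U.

(L); (B, C, D); (B, D, M)

{L}⁺: L→BCM adds B, C, M; BLM→CD adds D → {B, C, D, L, M}.
{B, C, D}⁺: BCD→LM adds L, M → {B, C, D, L, M}. Minimal: {C, D}⁺ = {C, D}; {B, D}⁺ = {B, D}; {B, C}⁺ = {B, C} — none reach the full schema.
{B, D, M}⁺: BDM→CL adds C, L → {B, C, D, L, M}. Minimal: {D, M}⁺ = {D, M}; {B, M}⁺ = {B, M}; {B, D}⁺ = {B, D} — none reach the full schema.
Any other superkey contains one of these as a subset, so there are no further candidate keys.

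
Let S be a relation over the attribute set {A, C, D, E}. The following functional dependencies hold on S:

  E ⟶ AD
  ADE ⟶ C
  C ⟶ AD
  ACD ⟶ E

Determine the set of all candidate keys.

{C}, {E}

{C}⁺: C→AD adds A, D; ACD→E adds E → {A, C, D, E}.
{E}⁺: E→AD adds A, D; ADE→C adds C → {A, C, D, E}.
Any other superkey contains one of these as a subset, so there are no further candidate keys.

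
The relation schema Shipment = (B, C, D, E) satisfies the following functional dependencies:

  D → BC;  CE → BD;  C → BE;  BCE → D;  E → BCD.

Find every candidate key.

{C}, {D}, {E}

{C}⁺: C→BE adds B, E; BCE→D adds D → {B, C, D, E}.
{D}⁺: D→BC adds B, C; C→BE adds E → {B, C, D, E}.
{E}⁺: E→BCD adds B, C, D → {B, C, D, E}.
Any other superkey contains one of these as a subset, so there are no further candidate keys.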